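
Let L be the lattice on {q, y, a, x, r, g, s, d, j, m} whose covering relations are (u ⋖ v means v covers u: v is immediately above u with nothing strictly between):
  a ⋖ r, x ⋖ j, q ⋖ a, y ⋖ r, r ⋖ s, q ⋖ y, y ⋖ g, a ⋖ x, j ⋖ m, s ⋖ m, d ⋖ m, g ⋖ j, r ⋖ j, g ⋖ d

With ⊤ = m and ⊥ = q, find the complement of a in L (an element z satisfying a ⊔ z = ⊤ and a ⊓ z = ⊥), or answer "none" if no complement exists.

Need z with a ∨ z = m and a ∧ z = q.
Checking each element gives: d.

d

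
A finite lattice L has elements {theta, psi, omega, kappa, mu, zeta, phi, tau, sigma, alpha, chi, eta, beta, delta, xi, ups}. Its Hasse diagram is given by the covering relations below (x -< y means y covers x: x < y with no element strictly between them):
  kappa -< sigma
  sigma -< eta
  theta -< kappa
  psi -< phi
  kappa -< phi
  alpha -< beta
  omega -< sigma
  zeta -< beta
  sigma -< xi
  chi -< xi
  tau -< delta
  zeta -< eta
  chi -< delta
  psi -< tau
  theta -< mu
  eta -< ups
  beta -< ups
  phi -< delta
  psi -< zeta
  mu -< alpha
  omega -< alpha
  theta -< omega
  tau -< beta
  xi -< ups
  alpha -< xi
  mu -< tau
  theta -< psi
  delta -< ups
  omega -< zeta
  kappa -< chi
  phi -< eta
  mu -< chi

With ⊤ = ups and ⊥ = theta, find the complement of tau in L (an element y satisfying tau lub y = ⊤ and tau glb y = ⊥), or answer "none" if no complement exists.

sigma

Need y with tau ∨ y = ups and tau ∧ y = theta.
Checking each element gives: sigma.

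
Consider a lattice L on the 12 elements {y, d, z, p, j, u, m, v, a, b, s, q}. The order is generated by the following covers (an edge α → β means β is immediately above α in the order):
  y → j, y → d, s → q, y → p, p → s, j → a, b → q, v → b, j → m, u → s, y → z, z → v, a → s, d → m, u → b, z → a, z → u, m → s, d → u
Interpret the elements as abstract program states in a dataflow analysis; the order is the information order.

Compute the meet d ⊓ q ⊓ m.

Common lower bounds of {d, q, m}: d, y.
The greatest among these is d.

d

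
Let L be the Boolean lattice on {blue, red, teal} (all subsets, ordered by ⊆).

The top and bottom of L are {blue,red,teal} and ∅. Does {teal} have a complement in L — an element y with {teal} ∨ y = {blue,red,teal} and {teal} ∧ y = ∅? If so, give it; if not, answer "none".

{blue,red}

Need y with {teal} ∨ y = {blue,red,teal} and {teal} ∧ y = ∅.
Checking each element gives: {blue,red}.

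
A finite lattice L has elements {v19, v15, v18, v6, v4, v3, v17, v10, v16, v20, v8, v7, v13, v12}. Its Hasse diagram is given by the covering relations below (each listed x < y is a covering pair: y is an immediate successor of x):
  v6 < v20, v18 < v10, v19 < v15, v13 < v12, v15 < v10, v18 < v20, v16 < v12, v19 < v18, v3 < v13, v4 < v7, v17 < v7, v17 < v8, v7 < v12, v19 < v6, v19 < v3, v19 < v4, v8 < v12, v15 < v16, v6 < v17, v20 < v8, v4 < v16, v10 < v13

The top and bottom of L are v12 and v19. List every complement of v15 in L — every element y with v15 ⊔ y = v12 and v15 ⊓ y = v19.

Need y with v15 ∨ y = v12 and v15 ∧ y = v19.
Checking each element gives: v17, v20, v6, v7, v8.

v17, v20, v6, v7, v8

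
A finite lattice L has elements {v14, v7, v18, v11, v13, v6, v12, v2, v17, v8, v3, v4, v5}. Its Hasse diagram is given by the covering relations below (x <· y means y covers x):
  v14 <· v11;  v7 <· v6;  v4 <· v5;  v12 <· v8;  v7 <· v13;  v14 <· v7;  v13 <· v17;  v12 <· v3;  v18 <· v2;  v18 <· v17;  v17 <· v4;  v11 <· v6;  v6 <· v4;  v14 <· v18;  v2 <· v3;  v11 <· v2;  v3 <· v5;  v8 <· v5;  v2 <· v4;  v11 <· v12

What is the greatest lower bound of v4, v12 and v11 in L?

Common lower bounds of {v4, v12, v11}: v11, v14.
The greatest among these is v11.

v11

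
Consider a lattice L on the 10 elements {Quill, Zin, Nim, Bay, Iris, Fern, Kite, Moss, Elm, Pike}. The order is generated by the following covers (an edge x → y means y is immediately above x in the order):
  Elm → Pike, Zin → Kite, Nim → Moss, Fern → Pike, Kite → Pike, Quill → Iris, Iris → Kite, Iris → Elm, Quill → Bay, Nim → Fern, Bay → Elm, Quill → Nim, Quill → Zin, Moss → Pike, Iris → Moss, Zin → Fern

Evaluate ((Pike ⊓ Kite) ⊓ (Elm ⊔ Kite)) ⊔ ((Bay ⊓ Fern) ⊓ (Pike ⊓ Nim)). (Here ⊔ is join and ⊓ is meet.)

Pike ∧ Kite = Kite
Elm ∨ Kite = Pike
Kite ∧ Pike = Kite
Bay ∧ Fern = Quill
Pike ∧ Nim = Nim
Quill ∧ Nim = Quill
Kite ∨ Quill = Kite

Kite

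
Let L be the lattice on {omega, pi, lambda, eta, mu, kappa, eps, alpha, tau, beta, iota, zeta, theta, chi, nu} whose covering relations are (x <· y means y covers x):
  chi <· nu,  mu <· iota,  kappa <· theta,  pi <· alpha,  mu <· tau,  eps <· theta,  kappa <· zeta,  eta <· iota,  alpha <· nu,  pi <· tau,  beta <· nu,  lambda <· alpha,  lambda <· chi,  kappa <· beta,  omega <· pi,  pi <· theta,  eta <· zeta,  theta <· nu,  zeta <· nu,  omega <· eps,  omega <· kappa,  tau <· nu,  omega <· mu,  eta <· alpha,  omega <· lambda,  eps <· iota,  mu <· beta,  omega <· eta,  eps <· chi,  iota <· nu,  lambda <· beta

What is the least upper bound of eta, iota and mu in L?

Common upper bounds of {eta, iota, mu}: iota, nu.
The least among these is iota.

iota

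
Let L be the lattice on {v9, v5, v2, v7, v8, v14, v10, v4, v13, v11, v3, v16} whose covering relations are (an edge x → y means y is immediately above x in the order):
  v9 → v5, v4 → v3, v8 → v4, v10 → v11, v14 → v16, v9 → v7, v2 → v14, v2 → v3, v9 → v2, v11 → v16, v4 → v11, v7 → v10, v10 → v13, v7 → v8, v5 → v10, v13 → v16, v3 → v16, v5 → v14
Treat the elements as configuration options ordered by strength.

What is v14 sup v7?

Common upper bounds of {v14, v7}: v16.
The least among these is v16.

v16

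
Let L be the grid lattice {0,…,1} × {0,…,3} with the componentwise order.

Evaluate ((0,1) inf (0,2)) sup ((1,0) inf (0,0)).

(0,1) ∧ (0,2) = (0,1)
(1,0) ∧ (0,0) = (0,0)
(0,1) ∨ (0,0) = (0,1)

(0,1)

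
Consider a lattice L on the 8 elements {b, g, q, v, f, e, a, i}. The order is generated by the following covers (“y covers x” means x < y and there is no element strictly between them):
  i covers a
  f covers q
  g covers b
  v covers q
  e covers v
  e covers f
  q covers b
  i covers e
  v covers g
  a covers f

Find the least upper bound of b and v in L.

Common upper bounds of {b, v}: e, i, v.
The least among these is v.

v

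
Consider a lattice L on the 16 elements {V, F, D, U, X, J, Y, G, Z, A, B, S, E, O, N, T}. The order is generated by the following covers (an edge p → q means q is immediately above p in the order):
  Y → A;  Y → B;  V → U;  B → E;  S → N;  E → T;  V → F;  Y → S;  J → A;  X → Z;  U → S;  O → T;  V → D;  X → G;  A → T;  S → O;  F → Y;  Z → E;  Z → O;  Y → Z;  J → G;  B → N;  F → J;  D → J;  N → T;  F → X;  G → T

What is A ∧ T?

Common lower bounds of {A, T}: A, D, F, J, V, Y.
The greatest among these is A.

A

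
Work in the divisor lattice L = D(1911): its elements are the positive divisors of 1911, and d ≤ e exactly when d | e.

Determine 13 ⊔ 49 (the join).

637

In the divisibility order, the join is the least common multiple: lcm(13, 49) = 637.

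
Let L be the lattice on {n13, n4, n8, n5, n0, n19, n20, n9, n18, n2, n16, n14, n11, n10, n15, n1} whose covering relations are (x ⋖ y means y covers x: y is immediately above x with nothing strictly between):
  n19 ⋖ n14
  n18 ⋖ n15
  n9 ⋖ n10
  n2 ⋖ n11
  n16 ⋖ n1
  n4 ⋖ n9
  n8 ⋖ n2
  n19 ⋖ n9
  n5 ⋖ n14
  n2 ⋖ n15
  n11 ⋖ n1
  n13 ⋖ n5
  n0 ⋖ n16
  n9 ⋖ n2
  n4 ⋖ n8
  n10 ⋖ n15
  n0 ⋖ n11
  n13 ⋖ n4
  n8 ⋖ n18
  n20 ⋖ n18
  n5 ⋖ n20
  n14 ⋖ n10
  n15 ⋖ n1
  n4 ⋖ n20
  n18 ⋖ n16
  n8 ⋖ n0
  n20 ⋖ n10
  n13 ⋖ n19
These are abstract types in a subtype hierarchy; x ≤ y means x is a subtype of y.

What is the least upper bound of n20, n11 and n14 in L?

Common upper bounds of {n20, n11, n14}: n1.
The least among these is n1.

n1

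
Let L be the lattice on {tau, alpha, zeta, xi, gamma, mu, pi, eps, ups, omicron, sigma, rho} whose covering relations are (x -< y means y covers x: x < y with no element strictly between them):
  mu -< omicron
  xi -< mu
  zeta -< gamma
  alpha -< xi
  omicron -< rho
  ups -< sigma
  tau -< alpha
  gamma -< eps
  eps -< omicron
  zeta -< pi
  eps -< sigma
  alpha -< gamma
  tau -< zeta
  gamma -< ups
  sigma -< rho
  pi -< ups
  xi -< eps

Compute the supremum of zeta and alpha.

Common upper bounds of {zeta, alpha}: eps, gamma, omicron, rho, sigma, ups.
The least among these is gamma.

gamma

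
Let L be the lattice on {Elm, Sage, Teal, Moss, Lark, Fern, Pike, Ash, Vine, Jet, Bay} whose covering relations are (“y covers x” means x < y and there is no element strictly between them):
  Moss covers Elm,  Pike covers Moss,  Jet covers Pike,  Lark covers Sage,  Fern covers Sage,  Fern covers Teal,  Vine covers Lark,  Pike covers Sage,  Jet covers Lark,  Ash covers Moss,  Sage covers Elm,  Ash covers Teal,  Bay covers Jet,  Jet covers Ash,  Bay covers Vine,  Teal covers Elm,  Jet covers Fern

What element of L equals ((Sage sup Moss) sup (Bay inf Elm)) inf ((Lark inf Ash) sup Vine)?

Sage ∨ Moss = Pike
Bay ∧ Elm = Elm
Pike ∨ Elm = Pike
Lark ∧ Ash = Elm
Elm ∨ Vine = Vine
Pike ∧ Vine = Sage

Sage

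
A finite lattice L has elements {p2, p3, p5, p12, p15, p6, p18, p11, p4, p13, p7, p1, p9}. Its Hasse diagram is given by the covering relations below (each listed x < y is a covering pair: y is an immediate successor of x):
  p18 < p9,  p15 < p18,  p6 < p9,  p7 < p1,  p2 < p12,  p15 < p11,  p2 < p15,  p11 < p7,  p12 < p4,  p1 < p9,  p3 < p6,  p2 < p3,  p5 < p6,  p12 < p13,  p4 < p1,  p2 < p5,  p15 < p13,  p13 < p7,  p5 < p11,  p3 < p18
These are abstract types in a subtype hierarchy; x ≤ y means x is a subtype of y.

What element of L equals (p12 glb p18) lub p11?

p12 ∧ p18 = p2
p2 ∨ p11 = p11

p11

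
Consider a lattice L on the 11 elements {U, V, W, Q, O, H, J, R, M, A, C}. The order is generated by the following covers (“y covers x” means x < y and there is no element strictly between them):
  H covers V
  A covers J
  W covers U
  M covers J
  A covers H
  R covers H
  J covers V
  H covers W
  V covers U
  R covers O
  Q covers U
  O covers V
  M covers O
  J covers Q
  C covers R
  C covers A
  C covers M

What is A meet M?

Common lower bounds of {A, M}: J, Q, U, V.
The greatest among these is J.

J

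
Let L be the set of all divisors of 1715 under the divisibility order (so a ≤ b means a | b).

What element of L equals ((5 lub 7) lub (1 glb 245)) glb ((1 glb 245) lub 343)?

7

5 ∨ 7 = 35
1 ∧ 245 = 1
35 ∨ 1 = 35
1 ∧ 245 = 1
1 ∨ 343 = 343
35 ∧ 343 = 7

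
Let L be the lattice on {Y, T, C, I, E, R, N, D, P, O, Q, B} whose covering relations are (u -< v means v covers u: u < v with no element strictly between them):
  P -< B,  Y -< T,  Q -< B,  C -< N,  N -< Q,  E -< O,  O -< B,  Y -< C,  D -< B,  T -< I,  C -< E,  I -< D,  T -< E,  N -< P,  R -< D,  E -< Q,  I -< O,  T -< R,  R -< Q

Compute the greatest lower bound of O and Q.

E

Common lower bounds of {O, Q}: C, E, T, Y.
The greatest among these is E.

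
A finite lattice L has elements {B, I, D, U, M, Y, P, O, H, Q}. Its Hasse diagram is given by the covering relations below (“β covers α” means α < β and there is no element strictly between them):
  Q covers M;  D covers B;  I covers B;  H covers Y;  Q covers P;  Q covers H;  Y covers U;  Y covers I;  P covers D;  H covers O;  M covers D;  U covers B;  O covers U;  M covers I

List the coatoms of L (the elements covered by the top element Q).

The coatoms are exactly the elements covered by Q: H, M, P.

H, M, P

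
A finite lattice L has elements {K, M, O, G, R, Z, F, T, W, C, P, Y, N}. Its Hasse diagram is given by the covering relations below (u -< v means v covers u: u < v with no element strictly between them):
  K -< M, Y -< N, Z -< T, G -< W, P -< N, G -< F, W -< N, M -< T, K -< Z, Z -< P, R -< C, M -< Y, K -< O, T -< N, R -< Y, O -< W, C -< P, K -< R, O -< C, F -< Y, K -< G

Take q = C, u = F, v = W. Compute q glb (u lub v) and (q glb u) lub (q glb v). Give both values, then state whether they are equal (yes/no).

C; O; no

u lub v = N, so q glb (u lub v) = C glb N = C.
q glb u = K and q glb v = O, so (q glb u) lub (q glb v) = K lub O = O.
Equal: no.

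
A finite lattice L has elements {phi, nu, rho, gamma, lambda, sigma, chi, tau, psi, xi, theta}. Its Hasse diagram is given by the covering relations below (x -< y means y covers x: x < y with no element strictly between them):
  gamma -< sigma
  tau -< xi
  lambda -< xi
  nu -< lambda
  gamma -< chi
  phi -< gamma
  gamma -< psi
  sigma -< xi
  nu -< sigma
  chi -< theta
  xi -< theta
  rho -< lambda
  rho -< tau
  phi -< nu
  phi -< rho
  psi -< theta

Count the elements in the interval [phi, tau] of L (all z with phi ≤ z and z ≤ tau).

The interval [phi, tau] = {phi, rho, tau}, which has 3 elements.

3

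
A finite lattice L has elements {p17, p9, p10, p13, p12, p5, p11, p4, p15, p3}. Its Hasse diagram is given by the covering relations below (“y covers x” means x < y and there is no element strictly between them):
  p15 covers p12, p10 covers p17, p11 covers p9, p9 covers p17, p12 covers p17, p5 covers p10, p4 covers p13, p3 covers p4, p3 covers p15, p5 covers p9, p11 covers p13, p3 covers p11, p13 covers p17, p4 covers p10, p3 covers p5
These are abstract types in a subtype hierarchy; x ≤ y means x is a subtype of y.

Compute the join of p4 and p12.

p3

Common upper bounds of {p4, p12}: p3.
The least among these is p3.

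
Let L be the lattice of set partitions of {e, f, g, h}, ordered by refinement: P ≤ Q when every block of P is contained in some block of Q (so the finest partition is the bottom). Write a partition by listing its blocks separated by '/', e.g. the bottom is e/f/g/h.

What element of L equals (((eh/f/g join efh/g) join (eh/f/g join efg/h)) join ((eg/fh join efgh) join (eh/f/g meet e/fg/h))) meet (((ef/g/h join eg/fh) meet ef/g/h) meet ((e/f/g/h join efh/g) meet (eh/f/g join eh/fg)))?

e/f/g/h

eh/f/g ∨ efh/g = efh/g
eh/f/g ∨ efg/h = efgh
efh/g ∨ efgh = efgh
eg/fh ∨ efgh = efgh
eh/f/g ∧ e/fg/h = e/f/g/h
efgh ∨ e/f/g/h = efgh
efgh ∨ efgh = efgh
ef/g/h ∨ eg/fh = efgh
efgh ∧ ef/g/h = ef/g/h
e/f/g/h ∨ efh/g = efh/g
eh/f/g ∨ eh/fg = eh/fg
efh/g ∧ eh/fg = eh/f/g
ef/g/h ∧ eh/f/g = e/f/g/h
efgh ∧ e/f/g/h = e/f/g/h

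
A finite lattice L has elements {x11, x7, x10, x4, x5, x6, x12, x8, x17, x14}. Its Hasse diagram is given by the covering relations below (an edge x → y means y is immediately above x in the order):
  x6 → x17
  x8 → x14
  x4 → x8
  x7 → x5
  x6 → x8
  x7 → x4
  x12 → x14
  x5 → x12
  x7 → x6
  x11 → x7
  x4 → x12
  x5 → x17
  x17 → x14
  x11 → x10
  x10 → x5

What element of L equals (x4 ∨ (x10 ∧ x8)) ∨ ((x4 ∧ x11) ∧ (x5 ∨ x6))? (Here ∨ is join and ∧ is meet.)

x4

x10 ∧ x8 = x11
x4 ∨ x11 = x4
x4 ∧ x11 = x11
x5 ∨ x6 = x17
x11 ∧ x17 = x11
x4 ∨ x11 = x4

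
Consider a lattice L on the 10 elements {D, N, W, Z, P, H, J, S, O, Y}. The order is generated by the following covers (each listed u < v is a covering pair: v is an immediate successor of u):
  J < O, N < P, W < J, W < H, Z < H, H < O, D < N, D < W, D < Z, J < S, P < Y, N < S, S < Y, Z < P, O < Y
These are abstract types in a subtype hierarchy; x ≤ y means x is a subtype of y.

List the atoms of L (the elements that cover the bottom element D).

N, W, Z

The atoms are exactly the elements that cover D: N, W, Z.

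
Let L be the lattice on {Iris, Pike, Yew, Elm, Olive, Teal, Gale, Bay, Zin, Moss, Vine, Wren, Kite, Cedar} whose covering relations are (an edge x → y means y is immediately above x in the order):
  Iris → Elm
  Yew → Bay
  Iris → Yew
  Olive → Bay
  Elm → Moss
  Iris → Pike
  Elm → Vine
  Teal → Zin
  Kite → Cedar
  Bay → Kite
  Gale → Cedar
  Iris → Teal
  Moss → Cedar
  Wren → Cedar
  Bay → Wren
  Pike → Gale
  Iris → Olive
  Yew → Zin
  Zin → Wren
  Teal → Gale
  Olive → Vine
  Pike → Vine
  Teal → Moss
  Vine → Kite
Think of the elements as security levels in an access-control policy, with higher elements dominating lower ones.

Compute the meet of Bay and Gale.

Common lower bounds of {Bay, Gale}: Iris.
The greatest among these is Iris.

Iris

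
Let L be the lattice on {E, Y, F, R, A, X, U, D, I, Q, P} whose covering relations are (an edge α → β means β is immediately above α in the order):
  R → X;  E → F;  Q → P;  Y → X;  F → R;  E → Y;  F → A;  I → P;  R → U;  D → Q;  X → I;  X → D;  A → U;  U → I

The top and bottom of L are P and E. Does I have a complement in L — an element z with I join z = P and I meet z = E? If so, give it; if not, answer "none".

none

For every candidate z, either I ∨ z ≠ P or I ∧ z ≠ E; no complement exists.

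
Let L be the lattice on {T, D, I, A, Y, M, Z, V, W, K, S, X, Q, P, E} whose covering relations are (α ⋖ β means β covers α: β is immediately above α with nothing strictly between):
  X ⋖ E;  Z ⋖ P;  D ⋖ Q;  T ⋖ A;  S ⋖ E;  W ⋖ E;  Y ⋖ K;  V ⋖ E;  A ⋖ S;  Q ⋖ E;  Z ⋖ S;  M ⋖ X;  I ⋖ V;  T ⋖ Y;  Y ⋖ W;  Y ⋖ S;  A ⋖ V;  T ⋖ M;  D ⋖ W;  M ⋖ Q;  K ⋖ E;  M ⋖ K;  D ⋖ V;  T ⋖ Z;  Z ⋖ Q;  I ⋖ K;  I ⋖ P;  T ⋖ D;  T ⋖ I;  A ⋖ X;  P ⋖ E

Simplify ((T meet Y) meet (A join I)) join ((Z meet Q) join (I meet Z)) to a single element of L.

T ∧ Y = T
A ∨ I = V
T ∧ V = T
Z ∧ Q = Z
I ∧ Z = T
Z ∨ T = Z
T ∨ Z = Z

Z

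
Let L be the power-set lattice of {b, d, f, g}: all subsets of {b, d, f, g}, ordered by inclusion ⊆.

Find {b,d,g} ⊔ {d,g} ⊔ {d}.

{b,d,g}

Common upper bounds of {{b,d,g}, {d,g}, {d}}: {b,d,f,g}, {b,d,g}.
The least among these is {b,d,g}.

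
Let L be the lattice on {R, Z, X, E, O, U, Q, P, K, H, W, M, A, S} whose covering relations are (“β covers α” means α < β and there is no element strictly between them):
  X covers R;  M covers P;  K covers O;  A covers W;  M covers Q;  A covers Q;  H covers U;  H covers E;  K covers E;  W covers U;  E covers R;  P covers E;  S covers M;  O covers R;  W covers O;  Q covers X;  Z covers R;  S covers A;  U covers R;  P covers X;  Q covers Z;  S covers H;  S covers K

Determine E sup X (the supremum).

Common upper bounds of {E, X}: M, P, S.
The least among these is P.

P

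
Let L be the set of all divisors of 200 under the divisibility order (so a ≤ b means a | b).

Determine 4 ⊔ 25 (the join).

100

Common upper bounds of {4, 25}: 100, 200.
The least among these is 100.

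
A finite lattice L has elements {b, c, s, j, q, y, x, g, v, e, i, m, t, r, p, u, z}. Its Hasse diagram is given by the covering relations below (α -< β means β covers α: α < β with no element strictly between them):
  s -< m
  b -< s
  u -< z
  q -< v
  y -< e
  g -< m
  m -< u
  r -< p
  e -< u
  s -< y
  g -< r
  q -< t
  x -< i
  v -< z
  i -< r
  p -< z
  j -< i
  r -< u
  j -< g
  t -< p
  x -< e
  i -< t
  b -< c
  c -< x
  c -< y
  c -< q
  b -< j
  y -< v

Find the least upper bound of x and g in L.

Common upper bounds of {x, g}: p, r, u, z.
The least among these is r.

r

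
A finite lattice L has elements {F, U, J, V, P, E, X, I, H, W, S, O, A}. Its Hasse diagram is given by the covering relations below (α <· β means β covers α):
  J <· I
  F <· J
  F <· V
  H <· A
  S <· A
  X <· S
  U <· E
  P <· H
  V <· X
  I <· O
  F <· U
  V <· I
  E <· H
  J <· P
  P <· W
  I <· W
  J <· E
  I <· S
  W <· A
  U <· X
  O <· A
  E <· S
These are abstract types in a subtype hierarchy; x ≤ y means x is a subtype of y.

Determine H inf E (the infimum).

E

Common lower bounds of {H, E}: E, F, J, U.
The greatest among these is E.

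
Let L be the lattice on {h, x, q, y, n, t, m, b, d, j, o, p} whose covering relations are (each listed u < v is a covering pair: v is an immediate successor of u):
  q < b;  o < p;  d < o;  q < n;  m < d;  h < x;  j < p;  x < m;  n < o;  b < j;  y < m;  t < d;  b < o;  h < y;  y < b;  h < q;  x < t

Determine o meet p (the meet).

o

Common lower bounds of {o, p}: b, d, h, m, n, o, q, t, x, y.
The greatest among these is o.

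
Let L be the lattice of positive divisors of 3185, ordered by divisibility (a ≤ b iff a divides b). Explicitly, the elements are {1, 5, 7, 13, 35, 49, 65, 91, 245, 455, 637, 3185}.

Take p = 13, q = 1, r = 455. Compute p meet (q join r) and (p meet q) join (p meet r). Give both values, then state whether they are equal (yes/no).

13; 13; yes

q join r = 455, so p meet (q join r) = 13 meet 455 = 13.
p meet q = 1 and p meet r = 13, so (p meet q) join (p meet r) = 1 join 13 = 13.
Equal: yes.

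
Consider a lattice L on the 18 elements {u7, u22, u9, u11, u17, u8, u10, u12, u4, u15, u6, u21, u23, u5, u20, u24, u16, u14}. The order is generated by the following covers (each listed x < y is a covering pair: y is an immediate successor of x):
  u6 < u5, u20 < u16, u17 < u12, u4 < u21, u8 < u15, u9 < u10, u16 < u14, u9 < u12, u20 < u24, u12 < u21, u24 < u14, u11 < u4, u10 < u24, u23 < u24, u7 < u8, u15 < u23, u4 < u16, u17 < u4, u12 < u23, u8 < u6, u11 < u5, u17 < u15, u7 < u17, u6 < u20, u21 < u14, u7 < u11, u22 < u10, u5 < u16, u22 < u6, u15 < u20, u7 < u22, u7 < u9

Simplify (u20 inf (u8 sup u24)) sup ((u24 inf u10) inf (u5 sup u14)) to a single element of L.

u24

u8 ∨ u24 = u24
u20 ∧ u24 = u20
u24 ∧ u10 = u10
u5 ∨ u14 = u14
u10 ∧ u14 = u10
u20 ∨ u10 = u24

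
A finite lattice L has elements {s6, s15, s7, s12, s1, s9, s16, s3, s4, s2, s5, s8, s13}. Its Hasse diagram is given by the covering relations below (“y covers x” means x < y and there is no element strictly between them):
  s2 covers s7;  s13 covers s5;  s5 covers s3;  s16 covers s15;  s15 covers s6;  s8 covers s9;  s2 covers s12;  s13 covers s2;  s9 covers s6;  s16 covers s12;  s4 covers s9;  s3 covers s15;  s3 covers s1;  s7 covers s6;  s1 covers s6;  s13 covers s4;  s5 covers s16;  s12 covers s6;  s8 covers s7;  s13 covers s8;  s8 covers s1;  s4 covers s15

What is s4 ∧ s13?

Common lower bounds of {s4, s13}: s15, s4, s6, s9.
The greatest among these is s4.

s4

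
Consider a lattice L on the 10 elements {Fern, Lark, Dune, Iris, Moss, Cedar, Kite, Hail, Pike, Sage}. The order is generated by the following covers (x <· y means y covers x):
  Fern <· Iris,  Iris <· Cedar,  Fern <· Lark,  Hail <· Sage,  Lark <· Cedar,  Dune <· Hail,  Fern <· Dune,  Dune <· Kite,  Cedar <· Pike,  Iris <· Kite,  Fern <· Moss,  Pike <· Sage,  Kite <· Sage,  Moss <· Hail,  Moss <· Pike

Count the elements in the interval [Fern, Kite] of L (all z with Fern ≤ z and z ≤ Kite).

The interval [Fern, Kite] = {Dune, Fern, Iris, Kite}, which has 4 elements.

4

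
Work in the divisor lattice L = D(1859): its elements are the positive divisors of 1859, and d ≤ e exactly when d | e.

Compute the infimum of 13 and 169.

In the divisibility order, the meet is the greatest common divisor: gcd(13, 169) = 13.

13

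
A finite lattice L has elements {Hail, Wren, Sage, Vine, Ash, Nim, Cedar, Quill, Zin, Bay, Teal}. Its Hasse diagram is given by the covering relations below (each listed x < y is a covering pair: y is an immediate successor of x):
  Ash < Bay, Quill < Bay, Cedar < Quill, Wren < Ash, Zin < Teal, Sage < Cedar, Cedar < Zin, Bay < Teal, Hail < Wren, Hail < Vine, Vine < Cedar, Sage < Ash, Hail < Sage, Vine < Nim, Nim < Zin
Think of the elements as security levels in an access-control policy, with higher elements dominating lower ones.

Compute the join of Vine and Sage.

Cedar

Common upper bounds of {Vine, Sage}: Bay, Cedar, Quill, Teal, Zin.
The least among these is Cedar.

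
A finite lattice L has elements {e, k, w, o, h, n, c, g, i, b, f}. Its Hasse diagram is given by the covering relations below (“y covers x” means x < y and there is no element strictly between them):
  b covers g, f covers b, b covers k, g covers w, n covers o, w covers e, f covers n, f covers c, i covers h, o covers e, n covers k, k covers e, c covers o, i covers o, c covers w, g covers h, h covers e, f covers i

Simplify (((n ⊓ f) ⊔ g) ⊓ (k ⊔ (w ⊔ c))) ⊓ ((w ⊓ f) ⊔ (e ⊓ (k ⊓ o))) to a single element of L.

w

n ∧ f = n
n ∨ g = f
w ∨ c = c
k ∨ c = f
f ∧ f = f
w ∧ f = w
k ∧ o = e
e ∧ e = e
w ∨ e = w
f ∧ w = w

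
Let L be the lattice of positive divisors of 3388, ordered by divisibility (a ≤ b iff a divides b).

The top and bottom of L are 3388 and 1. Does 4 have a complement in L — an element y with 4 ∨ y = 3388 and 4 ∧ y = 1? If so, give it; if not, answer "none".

847

Need y with 4 ∨ y = 3388 and 4 ∧ y = 1.
Checking each element gives: 847.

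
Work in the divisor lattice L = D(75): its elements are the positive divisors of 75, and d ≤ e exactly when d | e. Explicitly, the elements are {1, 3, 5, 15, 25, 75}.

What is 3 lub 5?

15

In the divisibility order, the join is the least common multiple: lcm(3, 5) = 15.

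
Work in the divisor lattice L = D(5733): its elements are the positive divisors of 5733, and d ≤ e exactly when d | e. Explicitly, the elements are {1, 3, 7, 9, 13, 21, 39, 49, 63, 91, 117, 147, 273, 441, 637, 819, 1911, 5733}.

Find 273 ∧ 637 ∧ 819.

91

In the divisibility order, the meet is the greatest common divisor: gcd(273, 637, 819) = 91.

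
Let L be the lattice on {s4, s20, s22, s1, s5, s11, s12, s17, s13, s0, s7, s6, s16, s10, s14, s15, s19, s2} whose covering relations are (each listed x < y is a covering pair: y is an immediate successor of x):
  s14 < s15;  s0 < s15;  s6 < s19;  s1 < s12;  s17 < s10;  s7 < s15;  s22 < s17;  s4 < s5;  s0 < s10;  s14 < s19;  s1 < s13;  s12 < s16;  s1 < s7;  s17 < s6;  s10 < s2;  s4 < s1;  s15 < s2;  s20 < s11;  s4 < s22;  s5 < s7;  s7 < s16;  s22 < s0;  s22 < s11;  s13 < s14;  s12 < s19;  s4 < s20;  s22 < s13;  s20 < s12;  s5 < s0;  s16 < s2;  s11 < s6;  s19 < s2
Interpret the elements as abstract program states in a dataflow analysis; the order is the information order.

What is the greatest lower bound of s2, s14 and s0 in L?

s22

Common lower bounds of {s2, s14, s0}: s22, s4.
The greatest among these is s22.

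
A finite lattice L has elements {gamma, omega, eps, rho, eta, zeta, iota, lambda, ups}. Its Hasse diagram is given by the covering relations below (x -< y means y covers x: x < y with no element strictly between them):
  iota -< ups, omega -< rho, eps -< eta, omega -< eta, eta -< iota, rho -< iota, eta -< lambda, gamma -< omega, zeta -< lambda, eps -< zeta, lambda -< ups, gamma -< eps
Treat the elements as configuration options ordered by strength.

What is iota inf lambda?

Common lower bounds of {iota, lambda}: eps, eta, gamma, omega.
The greatest among these is eta.

eta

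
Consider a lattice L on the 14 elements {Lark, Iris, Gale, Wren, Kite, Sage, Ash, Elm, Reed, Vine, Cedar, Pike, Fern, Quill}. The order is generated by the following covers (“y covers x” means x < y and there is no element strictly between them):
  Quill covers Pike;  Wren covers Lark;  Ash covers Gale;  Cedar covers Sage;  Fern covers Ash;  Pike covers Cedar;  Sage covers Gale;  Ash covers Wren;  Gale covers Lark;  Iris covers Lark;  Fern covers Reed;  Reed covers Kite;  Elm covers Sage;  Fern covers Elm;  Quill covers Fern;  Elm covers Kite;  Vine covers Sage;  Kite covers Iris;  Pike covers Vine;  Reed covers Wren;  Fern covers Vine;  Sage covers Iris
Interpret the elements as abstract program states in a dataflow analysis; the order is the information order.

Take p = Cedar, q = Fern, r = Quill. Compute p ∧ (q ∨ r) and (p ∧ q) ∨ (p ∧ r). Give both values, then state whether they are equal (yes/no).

Cedar; Cedar; yes

q ∨ r = Quill, so p ∧ (q ∨ r) = Cedar ∧ Quill = Cedar.
p ∧ q = Sage and p ∧ r = Cedar, so (p ∧ q) ∨ (p ∧ r) = Sage ∨ Cedar = Cedar.
Equal: yes.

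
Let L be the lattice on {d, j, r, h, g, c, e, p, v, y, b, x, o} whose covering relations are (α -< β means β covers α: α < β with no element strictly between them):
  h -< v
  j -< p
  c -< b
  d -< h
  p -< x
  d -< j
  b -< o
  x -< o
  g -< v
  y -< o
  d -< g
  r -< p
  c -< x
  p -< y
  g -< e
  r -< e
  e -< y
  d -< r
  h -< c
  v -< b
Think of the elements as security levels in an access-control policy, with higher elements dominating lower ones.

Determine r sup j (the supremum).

Common upper bounds of {r, j}: o, p, x, y.
The least among these is p.

p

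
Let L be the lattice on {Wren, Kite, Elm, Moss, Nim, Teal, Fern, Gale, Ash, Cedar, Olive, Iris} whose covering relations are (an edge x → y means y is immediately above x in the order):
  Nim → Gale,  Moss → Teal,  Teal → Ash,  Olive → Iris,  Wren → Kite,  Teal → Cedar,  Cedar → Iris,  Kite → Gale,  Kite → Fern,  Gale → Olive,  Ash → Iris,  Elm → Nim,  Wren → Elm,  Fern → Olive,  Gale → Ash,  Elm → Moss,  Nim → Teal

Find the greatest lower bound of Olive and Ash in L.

Gale

Common lower bounds of {Olive, Ash}: Elm, Gale, Kite, Nim, Wren.
The greatest among these is Gale.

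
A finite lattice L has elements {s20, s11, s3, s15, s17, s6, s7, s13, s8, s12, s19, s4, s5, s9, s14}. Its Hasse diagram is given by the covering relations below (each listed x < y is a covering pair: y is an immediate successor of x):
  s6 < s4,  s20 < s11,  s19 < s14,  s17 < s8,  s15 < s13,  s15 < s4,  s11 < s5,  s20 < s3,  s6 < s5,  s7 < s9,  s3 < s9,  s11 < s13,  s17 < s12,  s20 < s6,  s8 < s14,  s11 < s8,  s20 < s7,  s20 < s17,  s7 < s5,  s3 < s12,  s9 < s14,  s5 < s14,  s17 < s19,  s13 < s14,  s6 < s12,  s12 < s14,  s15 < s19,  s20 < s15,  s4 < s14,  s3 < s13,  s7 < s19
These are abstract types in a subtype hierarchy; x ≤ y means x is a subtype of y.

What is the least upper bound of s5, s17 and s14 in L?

Common upper bounds of {s5, s17, s14}: s14.
The least among these is s14.

s14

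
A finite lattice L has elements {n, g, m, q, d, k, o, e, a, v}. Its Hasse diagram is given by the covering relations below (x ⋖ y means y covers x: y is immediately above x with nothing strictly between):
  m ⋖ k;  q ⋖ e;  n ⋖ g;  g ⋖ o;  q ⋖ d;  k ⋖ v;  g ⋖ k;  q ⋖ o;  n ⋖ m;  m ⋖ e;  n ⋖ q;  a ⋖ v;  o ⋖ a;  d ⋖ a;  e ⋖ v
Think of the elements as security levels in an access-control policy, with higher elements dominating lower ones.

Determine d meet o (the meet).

Common lower bounds of {d, o}: n, q.
The greatest among these is q.

q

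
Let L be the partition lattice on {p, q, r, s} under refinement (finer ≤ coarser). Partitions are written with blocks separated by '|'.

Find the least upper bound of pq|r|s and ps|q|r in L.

Common upper bounds of {pq|r|s, ps|q|r}: pqrs, pqs|r.
The least among these is pqs|r.

pqs|r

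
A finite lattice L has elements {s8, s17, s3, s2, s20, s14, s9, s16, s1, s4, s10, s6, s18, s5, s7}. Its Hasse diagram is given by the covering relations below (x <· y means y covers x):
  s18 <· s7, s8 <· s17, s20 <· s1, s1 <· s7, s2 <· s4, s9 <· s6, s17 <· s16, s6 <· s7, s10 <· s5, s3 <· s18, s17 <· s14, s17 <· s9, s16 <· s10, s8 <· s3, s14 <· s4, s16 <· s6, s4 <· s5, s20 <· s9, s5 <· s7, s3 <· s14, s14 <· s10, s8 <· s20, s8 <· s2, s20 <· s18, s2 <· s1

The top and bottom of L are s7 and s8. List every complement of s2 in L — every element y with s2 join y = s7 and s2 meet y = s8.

s18, s6, s9

Need y with s2 ∨ y = s7 and s2 ∧ y = s8.
Checking each element gives: s18, s6, s9.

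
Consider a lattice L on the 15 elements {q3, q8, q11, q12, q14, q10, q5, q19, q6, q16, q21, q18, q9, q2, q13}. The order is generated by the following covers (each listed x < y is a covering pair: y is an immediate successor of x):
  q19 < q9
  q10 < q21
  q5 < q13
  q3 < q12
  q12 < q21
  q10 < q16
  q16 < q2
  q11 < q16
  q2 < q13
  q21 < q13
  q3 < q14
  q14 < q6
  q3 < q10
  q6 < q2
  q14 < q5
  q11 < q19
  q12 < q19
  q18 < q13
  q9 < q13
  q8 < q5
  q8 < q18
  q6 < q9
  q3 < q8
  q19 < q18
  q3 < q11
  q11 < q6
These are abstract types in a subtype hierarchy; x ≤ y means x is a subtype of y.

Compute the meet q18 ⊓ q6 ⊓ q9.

Common lower bounds of {q18, q6, q9}: q11, q3.
The greatest among these is q11.

q11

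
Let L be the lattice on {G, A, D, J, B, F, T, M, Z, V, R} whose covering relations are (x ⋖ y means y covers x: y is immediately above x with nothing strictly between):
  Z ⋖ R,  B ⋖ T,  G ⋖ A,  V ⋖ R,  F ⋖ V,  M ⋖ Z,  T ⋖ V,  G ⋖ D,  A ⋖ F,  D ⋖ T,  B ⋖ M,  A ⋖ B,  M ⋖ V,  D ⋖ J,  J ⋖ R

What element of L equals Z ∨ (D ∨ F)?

R

D ∨ F = V
Z ∨ V = R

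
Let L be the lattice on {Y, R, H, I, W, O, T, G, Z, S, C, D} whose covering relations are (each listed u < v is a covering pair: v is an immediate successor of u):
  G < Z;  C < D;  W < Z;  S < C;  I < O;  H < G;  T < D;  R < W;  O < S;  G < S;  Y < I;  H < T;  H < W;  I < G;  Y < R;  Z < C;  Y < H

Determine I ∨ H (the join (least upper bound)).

G

Common upper bounds of {I, H}: C, D, G, S, Z.
The least among these is G.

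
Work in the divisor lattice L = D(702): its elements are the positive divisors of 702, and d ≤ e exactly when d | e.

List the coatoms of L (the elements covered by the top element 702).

234, 351, 54

The coatoms are exactly the elements covered by 702: 234, 351, 54.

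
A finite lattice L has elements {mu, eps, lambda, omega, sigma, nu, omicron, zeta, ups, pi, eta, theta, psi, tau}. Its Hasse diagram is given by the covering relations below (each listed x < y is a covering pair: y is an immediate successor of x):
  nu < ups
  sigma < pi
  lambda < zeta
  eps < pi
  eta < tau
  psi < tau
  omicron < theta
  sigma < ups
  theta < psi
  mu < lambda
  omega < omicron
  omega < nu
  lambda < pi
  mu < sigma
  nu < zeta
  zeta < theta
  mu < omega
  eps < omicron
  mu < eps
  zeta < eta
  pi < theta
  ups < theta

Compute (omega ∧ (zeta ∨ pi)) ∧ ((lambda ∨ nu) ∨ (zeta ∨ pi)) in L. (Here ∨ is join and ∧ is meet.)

omega

zeta ∨ pi = theta
omega ∧ theta = omega
lambda ∨ nu = zeta
zeta ∨ pi = theta
zeta ∨ theta = theta
omega ∧ theta = omega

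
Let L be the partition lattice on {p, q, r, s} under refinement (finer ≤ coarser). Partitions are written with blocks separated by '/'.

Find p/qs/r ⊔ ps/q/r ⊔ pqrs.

Common upper bounds of {p/qs/r, ps/q/r, pqrs}: pqrs.
The least among these is pqrs.

pqrs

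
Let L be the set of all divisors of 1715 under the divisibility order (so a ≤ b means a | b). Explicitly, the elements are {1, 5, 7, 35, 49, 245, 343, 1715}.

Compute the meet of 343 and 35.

7

In the divisibility order, the meet is the greatest common divisor: gcd(343, 35) = 7.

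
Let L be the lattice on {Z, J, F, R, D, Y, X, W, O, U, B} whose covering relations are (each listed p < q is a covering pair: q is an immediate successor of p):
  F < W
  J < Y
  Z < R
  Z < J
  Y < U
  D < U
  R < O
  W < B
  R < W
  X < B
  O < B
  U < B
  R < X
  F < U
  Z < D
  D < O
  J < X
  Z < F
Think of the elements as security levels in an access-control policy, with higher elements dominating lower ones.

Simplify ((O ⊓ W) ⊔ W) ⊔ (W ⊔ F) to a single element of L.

W

O ∧ W = R
R ∨ W = W
W ∨ F = W
W ∨ W = W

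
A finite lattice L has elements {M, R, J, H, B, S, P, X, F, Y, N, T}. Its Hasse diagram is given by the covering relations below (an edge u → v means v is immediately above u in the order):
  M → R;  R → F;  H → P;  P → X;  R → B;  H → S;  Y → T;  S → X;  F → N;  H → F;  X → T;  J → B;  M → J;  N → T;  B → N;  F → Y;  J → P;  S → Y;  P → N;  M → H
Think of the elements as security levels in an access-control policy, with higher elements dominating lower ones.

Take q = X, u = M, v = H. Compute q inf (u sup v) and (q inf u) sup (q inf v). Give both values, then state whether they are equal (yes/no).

H; H; yes

u sup v = H, so q inf (u sup v) = X inf H = H.
q inf u = M and q inf v = H, so (q inf u) sup (q inf v) = M sup H = H.
Equal: yes.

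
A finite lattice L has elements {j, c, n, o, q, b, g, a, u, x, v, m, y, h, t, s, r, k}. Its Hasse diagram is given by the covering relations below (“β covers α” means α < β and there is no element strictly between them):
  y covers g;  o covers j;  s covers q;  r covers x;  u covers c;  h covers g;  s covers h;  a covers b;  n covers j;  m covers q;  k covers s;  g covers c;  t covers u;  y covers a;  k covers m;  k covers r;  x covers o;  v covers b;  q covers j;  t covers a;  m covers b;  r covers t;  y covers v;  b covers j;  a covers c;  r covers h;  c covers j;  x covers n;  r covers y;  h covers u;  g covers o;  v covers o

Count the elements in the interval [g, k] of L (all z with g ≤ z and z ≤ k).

The interval [g, k] = {g, h, k, r, s, y}, which has 6 elements.

6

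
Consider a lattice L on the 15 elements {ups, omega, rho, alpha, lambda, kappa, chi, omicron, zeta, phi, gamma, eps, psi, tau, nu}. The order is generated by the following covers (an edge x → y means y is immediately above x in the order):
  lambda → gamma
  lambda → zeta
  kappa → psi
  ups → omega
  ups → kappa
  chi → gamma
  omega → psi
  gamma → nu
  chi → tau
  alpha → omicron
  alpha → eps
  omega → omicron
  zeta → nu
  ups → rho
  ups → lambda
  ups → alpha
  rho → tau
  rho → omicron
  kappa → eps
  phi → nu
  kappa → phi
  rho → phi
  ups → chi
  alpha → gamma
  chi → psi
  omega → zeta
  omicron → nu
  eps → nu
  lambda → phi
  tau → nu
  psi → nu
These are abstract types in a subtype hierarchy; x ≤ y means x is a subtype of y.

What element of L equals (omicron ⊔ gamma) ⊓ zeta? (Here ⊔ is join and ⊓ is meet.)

omicron ∨ gamma = nu
nu ∧ zeta = zeta

zeta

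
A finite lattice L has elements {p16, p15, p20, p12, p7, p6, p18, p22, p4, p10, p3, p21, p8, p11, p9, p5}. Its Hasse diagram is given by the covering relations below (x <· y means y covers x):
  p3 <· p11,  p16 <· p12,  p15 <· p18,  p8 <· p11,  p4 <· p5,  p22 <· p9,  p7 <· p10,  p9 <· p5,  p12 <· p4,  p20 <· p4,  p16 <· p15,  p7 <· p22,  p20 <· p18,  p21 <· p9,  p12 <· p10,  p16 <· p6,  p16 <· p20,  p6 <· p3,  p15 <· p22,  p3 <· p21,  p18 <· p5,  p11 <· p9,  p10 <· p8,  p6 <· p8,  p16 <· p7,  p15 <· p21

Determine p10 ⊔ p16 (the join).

p10

Common upper bounds of {p10, p16}: p10, p11, p5, p8, p9.
The least among these is p10.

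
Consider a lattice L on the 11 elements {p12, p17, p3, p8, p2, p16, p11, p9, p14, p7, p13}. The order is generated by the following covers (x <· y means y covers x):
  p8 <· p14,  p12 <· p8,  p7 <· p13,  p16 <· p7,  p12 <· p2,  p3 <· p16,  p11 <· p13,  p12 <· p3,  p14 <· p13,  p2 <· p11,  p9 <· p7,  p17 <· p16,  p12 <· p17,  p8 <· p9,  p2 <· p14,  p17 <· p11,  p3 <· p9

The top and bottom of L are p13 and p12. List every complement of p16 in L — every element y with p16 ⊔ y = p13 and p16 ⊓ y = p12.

Need y with p16 ∨ y = p13 and p16 ∧ y = p12.
Checking each element gives: p14, p2.

p14, p2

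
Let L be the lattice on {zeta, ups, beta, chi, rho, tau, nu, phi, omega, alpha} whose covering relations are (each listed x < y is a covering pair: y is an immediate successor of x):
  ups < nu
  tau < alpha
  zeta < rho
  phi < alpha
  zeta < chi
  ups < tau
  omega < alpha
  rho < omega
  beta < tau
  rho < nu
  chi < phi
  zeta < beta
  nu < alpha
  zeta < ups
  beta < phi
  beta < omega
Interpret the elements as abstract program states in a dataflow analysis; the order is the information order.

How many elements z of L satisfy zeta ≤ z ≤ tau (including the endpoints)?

The interval [zeta, tau] = {beta, tau, ups, zeta}, which has 4 elements.

4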